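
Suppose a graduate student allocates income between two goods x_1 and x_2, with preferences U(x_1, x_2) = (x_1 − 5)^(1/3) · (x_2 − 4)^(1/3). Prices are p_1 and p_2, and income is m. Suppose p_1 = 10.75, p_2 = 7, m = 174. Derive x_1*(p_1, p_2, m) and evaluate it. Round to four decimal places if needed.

MRS = (x_2−4)/(x_1−5). Tangency with p_1/p_2 gives x_2−4 = (p_1/p_2)·(x_1−5).
After buying the subsistence bundle (5, 4), a share 0.5 of the remaining income goes to x_1: x_1* = 5 + 0.5·(m − 5p_1 − 4p_2)/p_1.
Discretionary income = 174 − 5·10.75 − 4·7 = 92.25; x_1* = 5 + 0.5·92.25/10.75 = 9.2907.

x_1* = 9.2907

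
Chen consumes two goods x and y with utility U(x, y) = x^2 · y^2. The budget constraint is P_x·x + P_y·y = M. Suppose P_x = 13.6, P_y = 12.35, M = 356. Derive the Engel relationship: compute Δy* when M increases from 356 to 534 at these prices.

Δy* = 7.2065

Tangency: MRS = y/x = P_x/P_y.
Rearranging, P_y·y = P_x·x. Substituting into the budget gives P_x·x·(1 + 1) = M.
Demand: x*(P_x,P_y,M) = 0.5·M/P_x and y* = 0.5·M/P_y.
At P_x=13.6, P_y=12.35, M=356: y* = 0.5·356/12.35 = 14.413.
At M' = 534: y* = 21.6194. Change: 21.6194 − 14.413 = 7.2065.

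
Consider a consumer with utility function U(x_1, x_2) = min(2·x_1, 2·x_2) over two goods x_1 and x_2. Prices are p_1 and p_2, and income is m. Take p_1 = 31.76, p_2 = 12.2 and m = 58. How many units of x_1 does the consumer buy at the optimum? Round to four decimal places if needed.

With perfect complements, no substitution: consume in ratio x_1:x_2 = 2:2.
Budget: p_1·x_1 + p_2·x_1 = m, so (2·p_1 + 2·p_2)·x_1 = 2·m.
Demand: x_1*(p_1,p_2,m) = 2·m/(2·p_1 + 2·p_2), x_2* = 2·m/(2·p_1 + 2·p_2).
Here 2·31.76 + 2·12.2 = 87.92, giving x_1* = 1.3194.

x_1* = 1.3194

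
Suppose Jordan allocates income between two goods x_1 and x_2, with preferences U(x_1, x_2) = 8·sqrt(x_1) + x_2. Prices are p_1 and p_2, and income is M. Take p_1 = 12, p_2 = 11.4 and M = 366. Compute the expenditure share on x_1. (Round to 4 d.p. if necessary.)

share on x_1 = 0.4734

Plugging in: x_1* = (4·11.4/12)² = 14.44, x_2* = 16.9053.
Expenditure on x_1: 12·14.44 = 173.28; share = 0.4734.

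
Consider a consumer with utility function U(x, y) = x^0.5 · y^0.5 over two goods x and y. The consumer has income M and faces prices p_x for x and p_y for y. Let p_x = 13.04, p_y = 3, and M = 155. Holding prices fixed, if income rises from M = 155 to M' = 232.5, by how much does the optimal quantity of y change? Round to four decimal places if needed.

Δy* = 12.9167

MU_x/MU_y = (0.5·y)/(0.5·x); tangency sets this equal to p_x/p_y.
So 0.5·p_y·y = 0.5·p_x·x; combined with the budget, a share 0.5 of income goes to x.
Demand: x*(p_x,p_y,M) = 0.5·M/p_x and y* = 0.5·M/p_y.
At p_x=13.04, p_y=3, M=155: y* = 0.5·155/3 = 25.8333.
At M' = 232.5: y* = 38.75. Change: 38.75 − 25.8333 = 12.9167.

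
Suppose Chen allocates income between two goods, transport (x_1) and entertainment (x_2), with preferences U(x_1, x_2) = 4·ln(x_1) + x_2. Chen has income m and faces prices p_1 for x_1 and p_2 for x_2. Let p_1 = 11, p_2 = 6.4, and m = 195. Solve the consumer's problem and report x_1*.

MU_x_1 = 4/x_1, MU_x_2 = 1. Tangency: 4/x_1 = p_1/p_2.
So x_1*(p_1,p_2) = 4·p_2/p_1, independent of income; and x_2* = (m − 4·p_2)/p_2.
At the given prices: x_1* = 4·6.4/11 = 2.3273.

x_1* = 2.3273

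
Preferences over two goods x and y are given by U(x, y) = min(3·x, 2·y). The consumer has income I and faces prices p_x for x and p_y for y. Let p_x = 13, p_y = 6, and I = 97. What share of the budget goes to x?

With perfect complements, no substitution: consume in ratio x:y = 2:3.
Budget: p_x·x + p_y·(3/2)·x = I, so (2·p_x + 3·p_y)·x = 2·I.
Demand: x*(p_x,p_y,I) = 2·I/(2·p_x + 3·p_y), y* = 3·I/(2·p_x + 3·p_y).
Here 2·13 + 3·6 = 44, giving x* = 4.4091 and y* = 6.6136.
Expenditure on x: 13·4.4091 = 57.3182; share = 0.5909.

share on x = 0.5909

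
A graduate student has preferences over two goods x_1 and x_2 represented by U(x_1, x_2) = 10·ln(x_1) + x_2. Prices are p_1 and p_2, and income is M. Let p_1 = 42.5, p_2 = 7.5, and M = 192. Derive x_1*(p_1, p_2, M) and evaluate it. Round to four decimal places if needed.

x_1* = 1.7647

Set MRS = p_1/p_2: (10/x_1)/1 = p_1/p_2.
So x_1*(p_1,p_2) = 10·p_2/p_1, independent of income; and x_2* = (M − 10·p_2)/p_2.
At the given prices: x_1* = 10·7.5/42.5 = 1.7647.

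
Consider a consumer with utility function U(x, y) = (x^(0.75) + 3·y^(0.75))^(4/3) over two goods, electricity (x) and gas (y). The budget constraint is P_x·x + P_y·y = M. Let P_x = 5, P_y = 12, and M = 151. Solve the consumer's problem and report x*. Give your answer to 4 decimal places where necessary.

MRS = MU_x/MU_y = (1/3)·(y/x)^(0.25). Set equal to P_x/P_y.
Hence y/x = (3·P_x/P_y)^(1/(0.25)), i.e. raised to the 4 power.
Substitute y = (y/x)·x into the budget: x* = M/(P_x + P_y·(y/x)).
Numerically y/x = 2.441406, so x* = 151/(5 + 12·2.441406) = 4.4027.

x* = 4.4027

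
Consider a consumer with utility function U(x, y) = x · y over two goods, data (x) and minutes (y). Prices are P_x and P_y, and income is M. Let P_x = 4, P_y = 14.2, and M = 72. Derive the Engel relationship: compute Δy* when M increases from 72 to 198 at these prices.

Δy* = 4.4366

Demand: x*(P_x,P_y,M) = 0.5·M/P_x and y* = 0.5·M/P_y.
At P_x=4, P_y=14.2, M=72: y* = 0.5·72/14.2 = 2.5352.
At M' = 198: y* = 6.9718. Change: 6.9718 − 2.5352 = 4.4366.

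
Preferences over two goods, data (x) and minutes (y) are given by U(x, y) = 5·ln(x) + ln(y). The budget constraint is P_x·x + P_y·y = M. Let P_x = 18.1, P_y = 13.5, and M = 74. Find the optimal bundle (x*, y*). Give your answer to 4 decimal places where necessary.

x* = 3.407, y* = 0.9136

Demand: x*(P_x,P_y,M) = 5/6·M/P_x and y* = 1/6·M/P_y.
At P_x=18.1, P_y=13.5, M=74: x* = 5/6·74/18.1 = 3.407, y* = 0.9136.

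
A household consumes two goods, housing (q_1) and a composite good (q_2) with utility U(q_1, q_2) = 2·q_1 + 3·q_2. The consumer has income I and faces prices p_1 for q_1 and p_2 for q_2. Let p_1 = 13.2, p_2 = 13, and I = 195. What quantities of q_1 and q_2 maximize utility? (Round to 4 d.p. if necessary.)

q_2 gives more utility per dollar, so spend all income on q_2: q_2* = I/p_2, q_1* = 0.
Numerically: q_1* = 0, q_2* = 15.

q_1* = 0, q_2* = 15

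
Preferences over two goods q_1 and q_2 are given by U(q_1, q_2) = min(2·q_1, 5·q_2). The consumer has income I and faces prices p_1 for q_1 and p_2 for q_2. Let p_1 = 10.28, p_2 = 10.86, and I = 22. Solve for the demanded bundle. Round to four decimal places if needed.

Leontief preferences: the optimum is at the kink where q_1/5 = q_2/2, i.e. q_2 = (2/5)·q_1.
Budget: p_1·q_1 + p_2·(2/5)·q_1 = I, so (5·p_1 + 2·p_2)·q_1 = 5·I.
Demand: q_1*(p_1,p_2,I) = 5·I/(5·p_1 + 2·p_2), q_2* = 2·I/(5·p_1 + 2·p_2).
Here 5·10.28 + 2·10.86 = 73.12, giving q_1* = 1.5044 and q_2* = 0.6018.

q_1* = 1.5044, q_2* = 0.6018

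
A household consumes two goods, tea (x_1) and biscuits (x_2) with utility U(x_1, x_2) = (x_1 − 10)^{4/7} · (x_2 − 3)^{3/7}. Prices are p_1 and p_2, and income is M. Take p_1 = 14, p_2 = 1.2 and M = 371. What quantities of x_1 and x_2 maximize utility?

This is Cobb-Douglas in (x_1−10, x_2−3): tangency gives 4/7·p_2·(x_2−3) = 3/7·p_1·(x_1−10).
Substituting into the budget: x_1* = 10 + 4/7·(M − 10·p_1 − 3·p_2)/p_1, and x_2* = 3 + 3/7·(…)/p_2.
Discretionary income = 371 − 10·14 − 3·1.2 = 227.4; x_1* = 10 + 4/7·227.4/14 = 19.2816; x_2* = 3 + 3/7·227.4/1.2 = 84.2143.

x_1* = 19.2816, x_2* = 84.2143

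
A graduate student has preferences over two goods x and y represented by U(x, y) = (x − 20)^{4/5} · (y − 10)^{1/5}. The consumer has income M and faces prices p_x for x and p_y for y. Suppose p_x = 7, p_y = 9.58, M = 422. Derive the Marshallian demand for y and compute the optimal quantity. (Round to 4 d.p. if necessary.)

y* = 13.8873

MRS = 4·(y−10)/(x−20). Tangency with p_x/p_y gives y−10 = (1/4)·(p_x/p_y)·(x−20).
Substituting into the budget: x* = 20 + 0.8·(M − 20·p_x − 10·p_y)/p_x, and y* = 10 + 0.2·(…)/p_y.
Discretionary income = 422 − 20·7 − 10·9.58 = 186.2; y* = 10 + 0.2·186.2/9.58 = 13.8873.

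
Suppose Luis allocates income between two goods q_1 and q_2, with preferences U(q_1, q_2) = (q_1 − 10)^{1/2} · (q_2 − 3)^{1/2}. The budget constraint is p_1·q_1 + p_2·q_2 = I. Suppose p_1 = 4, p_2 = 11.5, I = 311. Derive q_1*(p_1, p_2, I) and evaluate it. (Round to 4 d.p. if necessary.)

q_1* = 39.5625

MRS = (q_2−3)/(q_1−10). Tangency with p_1/p_2 gives q_2−3 = (p_1/p_2)·(q_1−10).
After buying the subsistence bundle (10, 3), a share 0.5 of the remaining income goes to q_1: q_1* = 10 + 0.5·(I − 10p_1 − 3p_2)/p_1.
Discretionary income = 311 − 10·4 − 3·11.5 = 236.5; q_1* = 10 + 0.5·236.5/4 = 39.5625.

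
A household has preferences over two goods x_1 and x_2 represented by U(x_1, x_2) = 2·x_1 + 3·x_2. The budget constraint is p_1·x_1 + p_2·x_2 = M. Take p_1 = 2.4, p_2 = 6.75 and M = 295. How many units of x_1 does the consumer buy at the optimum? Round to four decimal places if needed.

x_1 gives more utility per dollar, so spend all income on x_1: x_1* = M/p_1, x_2* = 0.
Numerically: x_1* = 122.9167, x_2* = 0.

x_1* = 122.9167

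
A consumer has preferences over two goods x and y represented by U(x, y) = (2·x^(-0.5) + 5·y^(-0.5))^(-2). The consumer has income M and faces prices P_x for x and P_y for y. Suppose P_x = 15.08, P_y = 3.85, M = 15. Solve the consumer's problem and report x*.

MRS = MU_x/MU_y = (2/5)·(y/x)^(1.5). Set equal to P_x/P_y.
Hence y/x = ((5/2)·P_x/P_y)^(1/(1.5)), i.e. raised to the 2/3 power.
With the ratio pinned down, the budget gives x* = M/(P_x + P_y·(y/x)) and y* = (y/x)·x*.
Numerically y/x = 4.577065, so x* = 15/(15.08 + 3.85·4.577065) = 0.4587.

x* = 0.4587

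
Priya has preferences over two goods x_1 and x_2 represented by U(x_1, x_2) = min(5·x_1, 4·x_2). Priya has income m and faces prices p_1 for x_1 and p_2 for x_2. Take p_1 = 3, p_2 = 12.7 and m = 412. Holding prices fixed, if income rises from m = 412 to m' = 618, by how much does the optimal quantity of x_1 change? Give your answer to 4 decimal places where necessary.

Δx_1* = 10.9139

Leontief preferences: the optimum is at the kink where x_1/4 = x_2/5, i.e. x_2 = (5/4)·x_1.
Budget: p_1·x_1 + p_2·(5/4)·x_1 = m, so (4·p_1 + 5·p_2)·x_1 = 4·m.
Demand: x_1*(p_1,p_2,m) = 4·m/(4·p_1 + 5·p_2), x_2* = 5·m/(4·p_1 + 5·p_2).
Here 4·3 + 5·12.7 = 75.5, giving x_1* = 21.8278.
At m' = 618: x_1* = 32.7417. Change: 32.7417 − 21.8278 = 10.9139.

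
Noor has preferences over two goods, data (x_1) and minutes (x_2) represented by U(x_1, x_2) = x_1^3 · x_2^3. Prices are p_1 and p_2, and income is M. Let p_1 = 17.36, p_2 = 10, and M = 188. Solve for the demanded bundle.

MU_x_1/MU_x_2 = (3·x_2)/(3·x_1); tangency sets this equal to p_1/p_2.
So 3·p_2·x_2 = 3·p_1·x_1; combined with the budget, a share 0.5 of income goes to x_1.
Demand: x_1*(p_1,p_2,M) = 0.5·M/p_1 and x_2* = 0.5·M/p_2.
At p_1=17.36, p_2=10, M=188: x_1* = 0.5·188/17.36 = 5.4147, x_2* = 9.4.

x_1* = 5.4147, x_2* = 9.4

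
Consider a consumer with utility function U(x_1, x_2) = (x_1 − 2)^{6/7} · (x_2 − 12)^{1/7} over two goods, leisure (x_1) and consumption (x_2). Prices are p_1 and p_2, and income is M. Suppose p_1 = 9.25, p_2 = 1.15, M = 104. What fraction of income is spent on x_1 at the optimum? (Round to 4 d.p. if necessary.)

Let x_1' = x_1−2, x_2' = x_2−12. MRS = 6·x_2'/x_1' = p_1/p_2.
Substituting into the budget: x_1* = 2 + 6/7·(M − 2·p_1 − 12·p_2)/p_1, and x_2* = 12 + 1/7·(…)/p_2.
Discretionary income = 104 − 2·9.25 − 12·1.15 = 71.7; x_1* = 2 + 6/7·71.7/9.25 = 8.644; x_2* = 12 + 1/7·71.7/1.15 = 20.9068.
Expenditure on x_1: 9.25·8.644 = 79.9571; share = 0.7688.

share on x_1 = 0.7688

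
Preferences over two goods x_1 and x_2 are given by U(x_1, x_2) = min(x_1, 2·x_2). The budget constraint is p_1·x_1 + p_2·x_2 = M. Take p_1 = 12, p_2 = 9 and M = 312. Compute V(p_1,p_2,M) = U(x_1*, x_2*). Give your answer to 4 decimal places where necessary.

V = 18.9091

Leontief preferences: the optimum is at the kink where x_1/2 = x_2/1, i.e. x_2 = (1/2)·x_1.
Budget: p_1·x_1 + p_2·(1/2)·x_1 = M, so (2·p_1 + p_2)·x_1 = 2·M.
Demand: x_1*(p_1,p_2,M) = 2·M/(2·p_1 + p_2), x_2* = M/(2·p_1 + p_2).
Here 2·12 + 9 = 33, giving x_1* = 18.9091 and x_2* = 9.4545.
Utility at the optimum: U(18.9091, 9.4545) = 18.9091.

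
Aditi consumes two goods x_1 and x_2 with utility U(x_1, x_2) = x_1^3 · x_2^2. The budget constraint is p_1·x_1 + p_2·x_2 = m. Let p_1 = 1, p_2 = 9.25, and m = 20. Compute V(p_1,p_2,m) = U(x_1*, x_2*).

MU_x_1/MU_x_2 = (3·x_2)/(2·x_1); tangency sets this equal to p_1/p_2.
Rearranging, p_2·x_2 = (2/3)·p_1·x_1. Substituting into the budget gives p_1·x_1·(1 + (2/3)) = m.
Demand: x_1*(p_1,p_2,m) = 0.6·m/p_1 and x_2* = 0.4·m/p_2.
At p_1=1, p_2=9.25, m=20: x_1* = 0.6·20/1 = 12, x_2* = 0.8649.
Utility at the optimum: U(12, 0.8649) = 1292.5289.

V = 1292.5289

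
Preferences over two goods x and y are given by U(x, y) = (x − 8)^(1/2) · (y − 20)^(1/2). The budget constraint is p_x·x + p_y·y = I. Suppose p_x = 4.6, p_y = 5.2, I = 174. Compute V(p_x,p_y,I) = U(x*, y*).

V = 3.3941

MRS = (y−20)/(x−8). Tangency with p_x/p_y gives y−20 = (p_x/p_y)·(x−8).
After buying the subsistence bundle (8, 20), a share 0.5 of the remaining income goes to x: x* = 8 + 0.5·(I − 8p_x − 20p_y)/p_x.
Discretionary income = 174 − 8·4.6 − 20·5.2 = 33.2; x* = 8 + 0.5·33.2/4.6 = 11.6087; y* = 20 + 0.5·33.2/5.2 = 23.1923.
Utility at the optimum: U(11.6087, 23.1923) = 3.3941.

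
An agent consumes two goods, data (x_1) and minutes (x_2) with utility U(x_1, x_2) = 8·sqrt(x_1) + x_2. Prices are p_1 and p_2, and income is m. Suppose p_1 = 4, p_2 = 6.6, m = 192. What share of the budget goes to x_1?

Set MRS = p_1/p_2: 4·x_1^(−1/2) = p_1/p_2.
Thus x_1* = (4·p_2/p_1)² — independent of m — with the rest of income spent on x_2.
Plugging in: x_1* = (4·6.6/4)² = 43.56, x_2* = 2.6909.
Expenditure on x_1: 4·43.56 = 174.24; share = 0.9075.

share on x_1 = 0.9075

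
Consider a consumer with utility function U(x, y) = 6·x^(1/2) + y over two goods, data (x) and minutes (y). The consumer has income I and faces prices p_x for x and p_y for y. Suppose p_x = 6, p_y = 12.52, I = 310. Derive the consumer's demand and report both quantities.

x* = 39.1876, y* = 5.9804

Utility is quasi-linear in y; the FOC for x is 3/√x = p_x/p_y.
Thus x* = (3·p_y/p_x)² — independent of I — with the rest of income spent on y.
Plugging in: x* = (3·12.52/6)² = 39.1876, y* = 5.9804.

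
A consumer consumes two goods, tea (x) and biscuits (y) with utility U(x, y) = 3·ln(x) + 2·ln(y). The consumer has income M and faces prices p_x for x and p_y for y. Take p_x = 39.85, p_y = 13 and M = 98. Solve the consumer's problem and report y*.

y* = 3.0154

The MRS is (3/2)·y/x. Set MRS = p_x/p_y.
So 3·p_y·y = 2·p_x·x; combined with the budget, a share 0.6 of income goes to x.
Demand: x*(p_x,p_y,M) = 0.6·M/p_x and y* = 0.4·M/p_y.
At p_x=39.85, p_y=13, M=98: y* = 0.4·98/13 = 3.0154.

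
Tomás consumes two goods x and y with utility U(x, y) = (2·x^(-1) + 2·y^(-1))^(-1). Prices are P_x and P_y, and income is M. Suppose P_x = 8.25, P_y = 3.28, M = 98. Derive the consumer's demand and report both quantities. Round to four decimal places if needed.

x* = 7.2852, y* = 11.554

MRS = MU_x/MU_y = (y/x)^(2). Set equal to P_x/P_y.
Solve for the ratio: y/x = [P_x/P_y]^(0.5).
Substitute y = (y/x)·x into the budget: x* = M/(P_x + P_y·(y/x)).
Numerically y/x = 1.585952, so x* = 98/(8.25 + 3.28·1.585952) = 7.2852 and y* = 1.585952·7.2852 = 11.554.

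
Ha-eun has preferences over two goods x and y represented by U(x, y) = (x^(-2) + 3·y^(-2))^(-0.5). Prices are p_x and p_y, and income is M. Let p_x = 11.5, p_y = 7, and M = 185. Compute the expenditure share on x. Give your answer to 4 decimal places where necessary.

MRS = MU_x/MU_y = (1/3)·(y/x)^(3). Set equal to p_x/p_y.
Solve for the ratio: y/x = [3·p_x/p_y]^(1/3).
With the ratio pinned down, the budget gives x* = M/(p_x + p_y·(y/x)) and y* = (y/x)·x*.
Numerically y/x = 1.701794, so x* = 185/(11.5 + 7·1.701794) = 7.9017 and y* = 1.701794·7.9017 = 13.4471.
Expenditure on x: 11.5·7.9017 = 90.87; share = 0.4912.

share on x = 0.4912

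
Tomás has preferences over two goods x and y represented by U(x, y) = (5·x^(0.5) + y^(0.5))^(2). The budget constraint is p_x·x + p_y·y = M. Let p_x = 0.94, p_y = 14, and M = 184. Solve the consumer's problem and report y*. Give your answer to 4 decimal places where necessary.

MRS = MU_x/MU_y = 5·(y/x)^(0.5). Set equal to p_x/p_y.
Solve for the ratio: y/x = [(1/5)·p_x/p_y]^(2).
With the ratio pinned down, the budget gives x* = M/(p_x + p_y·(y/x)) and y* = (y/x)·x*.
Numerically y/x = 0.00018, so x* = 184/(0.94 + 14·0.00018) = 195.2204 and y* = 0.00018·195.2204 = 0.0352.

y* = 0.0352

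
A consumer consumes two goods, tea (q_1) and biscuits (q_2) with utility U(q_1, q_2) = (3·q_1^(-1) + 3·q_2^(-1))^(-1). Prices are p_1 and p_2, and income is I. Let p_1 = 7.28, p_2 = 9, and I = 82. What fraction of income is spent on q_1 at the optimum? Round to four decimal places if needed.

MU_q_1 ∝ 3·q_1^(-2), MU_q_2 ∝ 3·q_2^(-2), so MRS = (q_2/q_1)^(2) = p_1/p_2.
Solve for the ratio: q_2/q_1 = [p_1/p_2]^(0.5).
With the ratio pinned down, the budget gives q_1* = I/(p_1 + p_2·(q_2/q_1)) and q_2* = (q_2/q_1)·q_1*.
Numerically q_2/q_1 = 0.899383, so q_1* = 82/(7.28 + 9·0.899383) = 5.3335 and q_2* = 0.899383·5.3335 = 4.7969.
Expenditure on q_1: 7.28·5.3335 = 38.8281; share = 0.4735.

share on q_1 = 0.4735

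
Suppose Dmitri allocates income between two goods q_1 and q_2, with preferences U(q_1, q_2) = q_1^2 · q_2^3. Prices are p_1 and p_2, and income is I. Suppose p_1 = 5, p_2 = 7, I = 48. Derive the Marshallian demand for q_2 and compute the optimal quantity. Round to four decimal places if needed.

q_2* = 4.1143

Tangency: MRS = (2/3)·q_2/q_1 = p_1/p_2.
So 2·p_2·q_2 = 3·p_1·q_1; combined with the budget, a share 0.4 of income goes to q_1.
Demand: q_1*(p_1,p_2,I) = 0.4·I/p_1 and q_2* = 0.6·I/p_2.
At p_1=5, p_2=7, I=48: q_2* = 0.6·48/7 = 4.1143.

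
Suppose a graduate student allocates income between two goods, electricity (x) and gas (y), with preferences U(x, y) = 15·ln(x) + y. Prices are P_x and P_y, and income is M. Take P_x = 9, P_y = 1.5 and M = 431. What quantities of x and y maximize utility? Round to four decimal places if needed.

MU_x = 15/x, MU_y = 1. Tangency: 15/x = P_x/P_y.
So x*(P_x,P_y) = 15·P_y/P_x, independent of income; and y* = (M − 15·P_y)/P_y.
At the given prices: x* = 15·1.5/9 = 2.5, and y* = 272.3333.

x* = 2.5, y* = 272.3333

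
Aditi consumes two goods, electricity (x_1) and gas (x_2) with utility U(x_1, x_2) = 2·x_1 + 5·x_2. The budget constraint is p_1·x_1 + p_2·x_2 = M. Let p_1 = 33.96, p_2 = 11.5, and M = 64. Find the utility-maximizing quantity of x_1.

Perfect substitutes: compare marginal utility per dollar. 2/p_1 vs 5/p_2 → 0.0589 vs 0.4348.
x_2 gives more utility per dollar, so spend all income on x_2: x_2* = M/p_2, x_1* = 0.
Numerically: x_1* = 0, x_2* = 5.5652.

x_1* = 0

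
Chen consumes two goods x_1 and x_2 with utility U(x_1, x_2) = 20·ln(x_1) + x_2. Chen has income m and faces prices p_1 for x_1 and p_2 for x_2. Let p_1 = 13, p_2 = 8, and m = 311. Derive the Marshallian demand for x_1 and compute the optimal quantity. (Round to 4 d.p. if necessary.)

Set MRS = p_1/p_2: (20/x_1)/1 = p_1/p_2.
So x_1*(p_1,p_2) = 20·p_2/p_1, independent of income; and x_2* = (m − 20·p_2)/p_2.
At the given prices: x_1* = 20·8/13 = 12.3077.

x_1* = 12.3077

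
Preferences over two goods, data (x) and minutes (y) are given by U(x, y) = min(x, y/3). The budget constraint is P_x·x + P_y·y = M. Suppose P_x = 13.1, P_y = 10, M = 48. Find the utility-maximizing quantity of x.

x* = 1.1137

Here 13.1 + 3·10 = 43.1, giving x* = 1.1137.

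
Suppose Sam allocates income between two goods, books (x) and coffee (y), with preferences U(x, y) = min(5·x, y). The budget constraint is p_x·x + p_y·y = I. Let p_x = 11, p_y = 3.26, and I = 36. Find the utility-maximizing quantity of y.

Leontief preferences: the optimum is at the kink where x/1 = y/5, i.e. y = 5·x.
Budget: p_x·x + p_y·5·x = I, so (p_x + 5·p_y)·x = I.
Demand: x*(p_x,p_y,I) = I/(p_x + 5·p_y), y* = 5·I/(p_x + 5·p_y).
Here 11 + 5·3.26 = 27.3, giving y* = 6.5934.

y* = 6.5934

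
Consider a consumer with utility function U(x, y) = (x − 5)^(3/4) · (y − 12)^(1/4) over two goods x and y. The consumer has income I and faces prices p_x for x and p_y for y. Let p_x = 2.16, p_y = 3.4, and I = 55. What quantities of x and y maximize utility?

x* = 6.1806, y* = 12.25

MRS = 3·(y−12)/(x−5). Tangency with p_x/p_y gives y−12 = (1/3)·(p_x/p_y)·(x−5).
After buying the subsistence bundle (5, 12), a share 0.75 of the remaining income goes to x: x* = 5 + 0.75·(I − 5p_x − 12p_y)/p_x.
Discretionary income = 55 − 5·2.16 − 12·3.4 = 3.4; x* = 5 + 0.75·3.4/2.16 = 6.1806; y* = 12 + 0.25·3.4/3.4 = 12.25.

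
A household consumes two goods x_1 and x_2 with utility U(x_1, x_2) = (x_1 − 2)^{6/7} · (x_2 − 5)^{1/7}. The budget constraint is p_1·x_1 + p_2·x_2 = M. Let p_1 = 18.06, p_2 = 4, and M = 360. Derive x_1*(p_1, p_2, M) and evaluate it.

MRS = 6·(x_2−5)/(x_1−2). Tangency with p_1/p_2 gives x_2−5 = (1/6)·(p_1/p_2)·(x_1−2).
After buying the subsistence bundle (2, 5), a share 6/7 of the remaining income goes to x_1: x_1* = 2 + 6/7·(M − 2p_1 − 5p_2)/p_1.
Discretionary income = 360 − 2·18.06 − 5·4 = 303.88; x_1* = 2 + 6/7·303.88/18.06 = 16.4224.

x_1* = 16.4224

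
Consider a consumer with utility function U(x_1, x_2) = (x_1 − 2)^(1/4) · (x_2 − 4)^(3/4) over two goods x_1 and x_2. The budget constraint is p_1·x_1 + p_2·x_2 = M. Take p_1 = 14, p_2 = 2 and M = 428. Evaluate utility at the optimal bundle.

Discretionary income = 428 − 2·14 − 4·2 = 392; x_1* = 2 + 0.25·392/14 = 9; x_2* = 4 + 0.75·392/2 = 151.
Utility at the optimum: U(9, 151) = 68.6693.

V = 68.6693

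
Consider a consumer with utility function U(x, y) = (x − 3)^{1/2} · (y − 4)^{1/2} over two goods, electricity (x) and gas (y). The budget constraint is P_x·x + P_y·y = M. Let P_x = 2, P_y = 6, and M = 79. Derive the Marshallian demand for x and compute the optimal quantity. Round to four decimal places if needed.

x* = 15.25

This is Cobb-Douglas in (x−3, y−4): tangency gives 0.5·P_y·(y−4) = 0.5·P_x·(x−3).
After buying the subsistence bundle (3, 4), a share 0.5 of the remaining income goes to x: x* = 3 + 0.5·(M − 3P_x − 4P_y)/P_x.
Discretionary income = 79 − 3·2 − 4·6 = 49; x* = 3 + 0.5·49/2 = 15.25.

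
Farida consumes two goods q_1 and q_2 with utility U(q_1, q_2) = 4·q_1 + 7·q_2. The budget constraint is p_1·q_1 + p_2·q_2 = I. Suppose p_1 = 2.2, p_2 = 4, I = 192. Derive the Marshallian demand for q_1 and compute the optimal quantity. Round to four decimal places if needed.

q_1* = 87.2727

Perfect substitutes: compare marginal utility per dollar. 4/p_1 vs 7/p_2 → 1.8182 vs 1.75.
q_1 gives more utility per dollar, so spend all income on q_1: q_1* = I/p_1, q_2* = 0.
Numerically: q_1* = 87.2727, q_2* = 0.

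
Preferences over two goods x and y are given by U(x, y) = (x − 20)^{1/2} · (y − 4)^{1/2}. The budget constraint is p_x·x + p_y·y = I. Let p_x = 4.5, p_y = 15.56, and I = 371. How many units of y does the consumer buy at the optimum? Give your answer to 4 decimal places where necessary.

Let x' = x−20, y' = y−4. MRS = y'/x' = p_x/p_y.
Substituting into the budget: x* = 20 + 0.5·(I − 20·p_x − 4·p_y)/p_x, and y* = 4 + 0.5·(…)/p_y.
Discretionary income = 371 − 20·4.5 − 4·15.56 = 218.76; y* = 4 + 0.5·218.76/15.56 = 11.0296.

y* = 11.0296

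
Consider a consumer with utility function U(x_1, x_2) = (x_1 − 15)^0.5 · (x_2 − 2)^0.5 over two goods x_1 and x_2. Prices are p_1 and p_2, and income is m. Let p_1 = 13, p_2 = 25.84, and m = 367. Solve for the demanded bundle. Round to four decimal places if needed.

MRS = (x_2−2)/(x_1−15). Tangency with p_1/p_2 gives x_2−2 = (p_1/p_2)·(x_1−15).
After buying the subsistence bundle (15, 2), a share 0.5 of the remaining income goes to x_1: x_1* = 15 + 0.5·(m − 15p_1 − 2p_2)/p_1.
Discretionary income = 367 − 15·13 − 2·25.84 = 120.32; x_1* = 15 + 0.5·120.32/13 = 19.6277; x_2* = 2 + 0.5·120.32/25.84 = 4.3282.

x_1* = 19.6277, x_2* = 4.3282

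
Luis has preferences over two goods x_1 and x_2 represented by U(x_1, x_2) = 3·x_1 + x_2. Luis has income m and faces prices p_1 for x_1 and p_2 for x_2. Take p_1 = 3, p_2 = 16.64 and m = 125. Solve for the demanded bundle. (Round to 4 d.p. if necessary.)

x_1* = 41.6667, x_2* = 0

Linear utility — the consumer picks whichever good has higher MU/price: 3/3 = 1 vs 1/16.64 = 0.0601.
x_1 gives more utility per dollar, so spend all income on x_1: x_1* = m/p_1, x_2* = 0.
Numerically: x_1* = 41.6667, x_2* = 0.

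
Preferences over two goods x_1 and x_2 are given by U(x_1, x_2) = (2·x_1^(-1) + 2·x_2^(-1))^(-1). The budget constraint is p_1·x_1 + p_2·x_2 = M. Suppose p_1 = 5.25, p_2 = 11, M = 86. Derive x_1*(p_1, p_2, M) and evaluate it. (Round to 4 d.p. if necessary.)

x_1* = 6.6929

Numerically x_2/x_1 = 0.690849, so x_1* = 86/(5.25 + 11·0.690849) = 6.6929.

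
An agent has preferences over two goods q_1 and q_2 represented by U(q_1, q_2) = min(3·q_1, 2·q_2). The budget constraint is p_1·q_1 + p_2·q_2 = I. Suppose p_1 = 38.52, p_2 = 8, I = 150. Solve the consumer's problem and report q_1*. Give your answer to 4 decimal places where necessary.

q_1* = 2.9691

With perfect complements, no substitution: consume in ratio q_1:q_2 = 2:3.
Budget: p_1·q_1 + p_2·(3/2)·q_1 = I, so (2·p_1 + 3·p_2)·q_1 = 2·I.
Demand: q_1*(p_1,p_2,I) = 2·I/(2·p_1 + 3·p_2), q_2* = 3·I/(2·p_1 + 3·p_2).
Here 2·38.52 + 3·8 = 101.04, giving q_1* = 2.9691.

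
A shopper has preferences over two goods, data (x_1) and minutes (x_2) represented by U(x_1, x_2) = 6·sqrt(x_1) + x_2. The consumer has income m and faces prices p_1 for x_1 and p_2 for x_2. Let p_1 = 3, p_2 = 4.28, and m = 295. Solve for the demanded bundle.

x_1* = 18.3184, x_2* = 56.0852

MU_x_1 = 3/√x_1, MU_x_2 = 1. Tangency: 3/√x_1 = p_1/p_2.
Thus x_1* = (3·p_2/p_1)² — independent of m — with the rest of income spent on x_2.
Plugging in: x_1* = (3·4.28/3)² = 18.3184, x_2* = 56.0852.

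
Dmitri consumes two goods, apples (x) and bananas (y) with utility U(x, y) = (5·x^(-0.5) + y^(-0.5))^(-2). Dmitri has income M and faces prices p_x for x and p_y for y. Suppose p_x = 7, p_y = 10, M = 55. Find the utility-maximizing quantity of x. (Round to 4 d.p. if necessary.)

MRS = MU_x/MU_y = 5·(y/x)^(1.5). Set equal to p_x/p_y.
Solve for the ratio: y/x = [(1/5)·p_x/p_y]^(2/3).
Substitute y = (y/x)·x into the budget: x* = M/(p_x + p_y·(y/x)).
Numerically y/x = 0.26962, so x* = 55/(7 + 10·0.26962) = 5.6723.

x* = 5.6723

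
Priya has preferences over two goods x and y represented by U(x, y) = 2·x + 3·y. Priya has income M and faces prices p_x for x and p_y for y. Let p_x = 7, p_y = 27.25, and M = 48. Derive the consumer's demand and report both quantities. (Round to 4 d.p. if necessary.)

Perfect substitutes: compare marginal utility per dollar. 2/p_x vs 3/p_y → 0.2857 vs 0.1101.
x gives more utility per dollar, so spend all income on x: x* = M/p_x, y* = 0.
Numerically: x* = 6.8571, y* = 0.

x* = 6.8571, y* = 0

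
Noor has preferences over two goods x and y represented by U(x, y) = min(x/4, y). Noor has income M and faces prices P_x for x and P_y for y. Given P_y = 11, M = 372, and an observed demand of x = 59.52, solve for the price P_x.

Leontief preferences: the optimum is at the kink where x/4 = y/1, i.e. y = (1/4)·x.
Budget: P_x·x + P_y·(1/4)·x = M, so (4·P_x + P_y)·x = 4·M.
Demand: x*(P_x,P_y,M) = 4·M/(4·P_x + P_y), y* = M/(4·P_x + P_y).
Set x* = 59.52 in the demand function and solve for P_x: P_x = 3.5.

P_x = 3.5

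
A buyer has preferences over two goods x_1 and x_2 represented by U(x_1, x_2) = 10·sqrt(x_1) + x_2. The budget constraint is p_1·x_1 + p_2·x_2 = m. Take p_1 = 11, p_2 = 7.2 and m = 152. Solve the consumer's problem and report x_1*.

x_1* = 10.7107

MU_x_1 = 5/√x_1, MU_x_2 = 1. Tangency: 5/√x_1 = p_1/p_2.
Solve: √x_1 = 5·p_2/p_1, so x_1*(p_1,p_2) = (5·p_2/p_1)², and x_2* = (m − p_1·x_1*)/p_2.
Plugging in: x_1* = (5·7.2/11)² = 10.7107.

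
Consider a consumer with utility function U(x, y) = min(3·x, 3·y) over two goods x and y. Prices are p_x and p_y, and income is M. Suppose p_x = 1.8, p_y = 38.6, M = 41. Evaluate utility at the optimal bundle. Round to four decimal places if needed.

V = 3.0446

With perfect complements, no substitution: consume in ratio x:y = 3:3.
Budget: p_x·x + p_y·x = M, so (3·p_x + 3·p_y)·x = 3·M.
Demand: x*(p_x,p_y,M) = 3·M/(3·p_x + 3·p_y), y* = 3·M/(3·p_x + 3·p_y).
Here 3·1.8 + 3·38.6 = 121.2, giving x* = 1.0149 and y* = 1.0149.
Utility at the optimum: U(1.0149, 1.0149) = 3.0446.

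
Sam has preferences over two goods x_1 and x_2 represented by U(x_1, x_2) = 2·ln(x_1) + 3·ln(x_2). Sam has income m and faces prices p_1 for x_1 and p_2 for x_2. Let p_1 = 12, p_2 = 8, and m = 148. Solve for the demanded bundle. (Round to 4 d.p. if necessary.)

x_1* = 4.9333, x_2* = 11.1

Tangency: MRS = (2/3)·x_2/x_1 = p_1/p_2.
So 2·p_2·x_2 = 3·p_1·x_1; combined with the budget, a share 0.4 of income goes to x_1.
Demand: x_1*(p_1,p_2,m) = 0.4·m/p_1 and x_2* = 0.6·m/p_2.
At p_1=12, p_2=8, m=148: x_1* = 0.4·148/12 = 4.9333, x_2* = 11.1.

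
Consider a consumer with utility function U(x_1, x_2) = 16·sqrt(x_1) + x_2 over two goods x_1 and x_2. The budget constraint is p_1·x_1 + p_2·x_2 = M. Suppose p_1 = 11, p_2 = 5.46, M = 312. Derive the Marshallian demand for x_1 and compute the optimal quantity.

x_1* = 15.7681

Plugging in: x_1* = (8·5.46/11)² = 15.7681.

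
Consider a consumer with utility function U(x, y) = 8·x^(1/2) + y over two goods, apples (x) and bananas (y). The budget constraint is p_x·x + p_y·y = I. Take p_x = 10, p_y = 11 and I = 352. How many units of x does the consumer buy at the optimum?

x* = 19.36

Utility is quasi-linear in y; the FOC for x is 4/√x = p_x/p_y.
Thus x* = (4·p_y/p_x)² — independent of I — with the rest of income spent on y.
Plugging in: x* = (4·11/10)² = 19.36.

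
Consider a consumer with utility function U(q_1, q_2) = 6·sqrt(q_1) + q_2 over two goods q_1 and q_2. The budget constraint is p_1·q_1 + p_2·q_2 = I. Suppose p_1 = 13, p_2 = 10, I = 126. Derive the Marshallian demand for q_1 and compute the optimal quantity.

q_1* = 5.3254

MU_q_1 = 3/√q_1, MU_q_2 = 1. Tangency: 3/√q_1 = p_1/p_2.
Solve: √q_1 = 3·p_2/p_1, so q_1*(p_1,p_2) = (3·p_2/p_1)², and q_2* = (I − p_1·q_1*)/p_2.
Plugging in: q_1* = (3·10/13)² = 5.3254.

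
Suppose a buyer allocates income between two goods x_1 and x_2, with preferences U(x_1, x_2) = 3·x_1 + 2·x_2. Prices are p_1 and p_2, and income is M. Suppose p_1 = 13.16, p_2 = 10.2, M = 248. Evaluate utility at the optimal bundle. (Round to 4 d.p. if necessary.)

Linear utility — the consumer picks whichever good has higher MU/price: 3/13.16 = 0.228 vs 2/10.2 = 0.1961.
x_1 gives more utility per dollar, so spend all income on x_1: x_1* = M/p_1, x_2* = 0.
Numerically: x_1* = 18.845, x_2* = 0.
Utility at the optimum: U(18.845, 0) = 56.535.

V = 56.535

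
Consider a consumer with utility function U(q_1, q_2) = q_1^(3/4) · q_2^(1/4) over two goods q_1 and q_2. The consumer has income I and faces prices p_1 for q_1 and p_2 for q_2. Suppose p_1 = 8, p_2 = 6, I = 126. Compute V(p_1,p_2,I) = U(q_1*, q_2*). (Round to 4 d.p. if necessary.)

MU_q_1/MU_q_2 = (0.75·q_2)/(0.25·q_1); tangency sets this equal to p_1/p_2.
So 0.75·p_2·q_2 = 0.25·p_1·q_1; combined with the budget, a share 0.75 of income goes to q_1.
Demand: q_1*(p_1,p_2,I) = 0.75·I/p_1 and q_2* = 0.25·I/p_2.
At p_1=8, p_2=6, I=126: q_1* = 0.75·126/8 = 11.8125, q_2* = 5.25.
Utility at the optimum: U(11.8125, 5.25) = 9.6449.

V = 9.6449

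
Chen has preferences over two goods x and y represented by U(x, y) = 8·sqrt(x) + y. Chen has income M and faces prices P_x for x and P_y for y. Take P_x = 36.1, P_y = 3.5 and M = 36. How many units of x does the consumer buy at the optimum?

x* = 0.1504

Utility is quasi-linear in y; the FOC for x is 4/√x = P_x/P_y.
Thus x* = (4·P_y/P_x)² — independent of M — with the rest of income spent on y.
Plugging in: x* = (4·3.5/36.1)² = 0.1504.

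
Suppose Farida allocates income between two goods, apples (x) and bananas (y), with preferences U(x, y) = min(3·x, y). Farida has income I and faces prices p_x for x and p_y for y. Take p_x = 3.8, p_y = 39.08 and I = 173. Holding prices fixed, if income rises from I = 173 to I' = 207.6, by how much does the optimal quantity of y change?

Here 3.8 + 3·39.08 = 121.04, giving y* = 4.2878.
At I' = 207.6: y* = 5.1454. Change: 5.1454 − 4.2878 = 0.8576.

Δy* = 0.8576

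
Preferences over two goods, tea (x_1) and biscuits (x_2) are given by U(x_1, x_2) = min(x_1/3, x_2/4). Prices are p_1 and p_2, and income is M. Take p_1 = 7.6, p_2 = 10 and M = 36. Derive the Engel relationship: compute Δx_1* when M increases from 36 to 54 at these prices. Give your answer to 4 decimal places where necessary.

With perfect complements, no substitution: consume in ratio x_1:x_2 = 3:4.
Budget: p_1·x_1 + p_2·(4/3)·x_1 = M, so (3·p_1 + 4·p_2)·x_1 = 3·M.
Demand: x_1*(p_1,p_2,M) = 3·M/(3·p_1 + 4·p_2), x_2* = 4·M/(3·p_1 + 4·p_2).
Here 3·7.6 + 4·10 = 62.8, giving x_1* = 1.7197.
At M' = 54: x_1* = 2.5796. Change: 2.5796 − 1.7197 = 0.8599.

Δx_1* = 0.8599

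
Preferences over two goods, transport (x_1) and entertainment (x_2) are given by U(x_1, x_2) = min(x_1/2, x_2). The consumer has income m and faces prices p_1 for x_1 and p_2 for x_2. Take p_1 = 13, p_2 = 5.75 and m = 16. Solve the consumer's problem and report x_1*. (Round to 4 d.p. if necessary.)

With perfect complements, no substitution: consume in ratio x_1:x_2 = 2:1.
Budget: p_1·x_1 + p_2·(1/2)·x_1 = m, so (2·p_1 + p_2)·x_1 = 2·m.
Demand: x_1*(p_1,p_2,m) = 2·m/(2·p_1 + p_2), x_2* = m/(2·p_1 + p_2).
Here 2·13 + 5.75 = 31.75, giving x_1* = 1.0079.

x_1* = 1.0079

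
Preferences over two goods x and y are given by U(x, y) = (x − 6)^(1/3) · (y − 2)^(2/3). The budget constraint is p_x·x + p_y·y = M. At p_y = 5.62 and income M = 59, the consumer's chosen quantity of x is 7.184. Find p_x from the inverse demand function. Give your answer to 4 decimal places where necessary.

MRS = (1/2)·(y−2)/(x−6). Tangency with p_x/p_y gives y−2 = 2·(p_x/p_y)·(x−6).
After buying the subsistence bundle (6, 2), a share 1/3 of the remaining income goes to x: x* = 6 + 1/3·(M − 6p_x − 2p_y)/p_x.
Set x* = 7.184 in the demand function and solve for p_x: p_x = 5.

p_x = 5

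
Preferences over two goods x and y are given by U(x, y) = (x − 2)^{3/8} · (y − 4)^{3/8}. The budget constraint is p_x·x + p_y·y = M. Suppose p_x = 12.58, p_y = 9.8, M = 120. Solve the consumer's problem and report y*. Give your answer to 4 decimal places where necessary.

y* = 6.8388

This is Cobb-Douglas in (x−2, y−4): tangency gives 0.375·p_y·(y−4) = 0.375·p_x·(x−2).
After buying the subsistence bundle (2, 4), a share 0.5 of the remaining income goes to x: x* = 2 + 0.5·(M − 2p_x − 4p_y)/p_x.
Discretionary income = 120 − 2·12.58 − 4·9.8 = 55.64; y* = 4 + 0.5·55.64/9.8 = 6.8388.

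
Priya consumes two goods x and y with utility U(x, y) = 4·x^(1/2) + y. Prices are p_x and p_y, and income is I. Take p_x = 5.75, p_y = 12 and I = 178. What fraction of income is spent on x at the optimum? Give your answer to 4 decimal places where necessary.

share on x = 0.5628

MU_x = 2/√x, MU_y = 1. Tangency: 2/√x = p_x/p_y.
Solve: √x = 2·p_y/p_x, so x*(p_x,p_y) = (2·p_y/p_x)², and y* = (I − p_x·x*)/p_y.
Plugging in: x* = (2·12/5.75)² = 17.4216, y* = 6.4855.
Expenditure on x: 5.75·17.4216 = 100.1739; share = 0.5628.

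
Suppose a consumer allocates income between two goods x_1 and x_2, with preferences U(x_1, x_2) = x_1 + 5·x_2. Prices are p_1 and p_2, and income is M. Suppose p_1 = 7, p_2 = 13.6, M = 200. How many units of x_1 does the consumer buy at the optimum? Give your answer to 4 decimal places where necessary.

Linear utility — the consumer picks whichever good has higher MU/price: 1/7 = 0.1429 vs 5/13.6 = 0.3676.
x_2 gives more utility per dollar, so spend all income on x_2: x_2* = M/p_2, x_1* = 0.
Numerically: x_1* = 0, x_2* = 14.7059.

x_1* = 0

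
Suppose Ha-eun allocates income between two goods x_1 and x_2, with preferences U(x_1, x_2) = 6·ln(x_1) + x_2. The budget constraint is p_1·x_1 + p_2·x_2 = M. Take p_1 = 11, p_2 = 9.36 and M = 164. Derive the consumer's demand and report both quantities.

Set MRS = p_1/p_2: (6/x_1)/1 = p_1/p_2.
So x_1*(p_1,p_2) = 6·p_2/p_1, independent of income; and x_2* = (M − 6·p_2)/p_2.
At the given prices: x_1* = 6·9.36/11 = 5.1055, and x_2* = 11.5214.

x_1* = 5.1055, x_2* = 11.5214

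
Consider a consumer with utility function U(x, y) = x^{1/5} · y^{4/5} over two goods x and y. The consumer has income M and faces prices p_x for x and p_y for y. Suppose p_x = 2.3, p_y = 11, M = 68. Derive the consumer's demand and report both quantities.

Demand: x*(p_x,p_y,M) = 0.2·M/p_x and y* = 0.8·M/p_y.
At p_x=2.3, p_y=11, M=68: x* = 0.2·68/2.3 = 5.913, y* = 4.9455.

x* = 5.913, y* = 4.9455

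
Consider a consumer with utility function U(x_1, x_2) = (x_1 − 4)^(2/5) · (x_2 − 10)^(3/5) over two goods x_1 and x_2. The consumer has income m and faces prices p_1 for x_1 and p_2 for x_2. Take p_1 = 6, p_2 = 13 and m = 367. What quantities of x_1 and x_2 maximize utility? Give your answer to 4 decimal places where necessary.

x_1* = 18.2, x_2* = 19.8308

MRS = (2/3)·(x_2−10)/(x_1−4). Tangency with p_1/p_2 gives x_2−10 = (3/2)·(p_1/p_2)·(x_1−4).
After buying the subsistence bundle (4, 10), a share 0.4 of the remaining income goes to x_1: x_1* = 4 + 0.4·(m − 4p_1 − 10p_2)/p_1.
Discretionary income = 367 − 4·6 − 10·13 = 213; x_1* = 4 + 0.4·213/6 = 18.2; x_2* = 10 + 0.6·213/13 = 19.8308.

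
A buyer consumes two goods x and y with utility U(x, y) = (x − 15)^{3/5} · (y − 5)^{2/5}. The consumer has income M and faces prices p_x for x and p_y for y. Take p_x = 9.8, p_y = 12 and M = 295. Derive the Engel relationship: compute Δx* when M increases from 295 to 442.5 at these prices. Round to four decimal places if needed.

Δx* = 9.0306

Substituting into the budget: x* = 15 + 0.6·(M − 15·p_x − 5·p_y)/p_x, and y* = 5 + 0.4·(…)/p_y.
Discretionary income = 295 − 15·9.8 − 5·12 = 88; x* = 15 + 0.6·88/9.8 = 20.3878.
At M' = 442.5: x* = 29.4184. Change: 29.4184 − 20.3878 = 9.0306.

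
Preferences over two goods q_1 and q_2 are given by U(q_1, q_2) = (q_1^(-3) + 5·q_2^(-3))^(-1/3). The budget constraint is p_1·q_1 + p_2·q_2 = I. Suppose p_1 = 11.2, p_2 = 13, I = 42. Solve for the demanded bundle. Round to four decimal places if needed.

MU_q_1 ∝ q_1^(-4), MU_q_2 ∝ 5·q_2^(-4), so MRS = (1/5)·(q_2/q_1)^(4) = p_1/p_2.
Solve for the ratio: q_2/q_1 = [5·p_1/p_2]^(0.25).
Substitute q_2 = (q_2/q_1)·q_1 into the budget: q_1* = I/(p_1 + p_2·(q_2/q_1)).
Numerically q_2/q_1 = 1.440659, so q_1* = 42/(11.2 + 13·1.440659) = 1.4033 and q_2* = 1.440659·1.4033 = 2.0217.

q_1* = 1.4033, q_2* = 2.0217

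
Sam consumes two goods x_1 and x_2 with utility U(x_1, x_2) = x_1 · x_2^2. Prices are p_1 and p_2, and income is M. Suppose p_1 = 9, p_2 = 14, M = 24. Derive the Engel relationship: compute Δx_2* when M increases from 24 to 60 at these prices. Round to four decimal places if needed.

The MRS is (1/2)·x_2/x_1. Set MRS = p_1/p_2.
Rearranging, p_2·x_2 = 2·p_1·x_1. Substituting into the budget gives p_1·x_1·(1 + 2) = M.
Demand: x_1*(p_1,p_2,M) = 1/3·M/p_1 and x_2* = 2/3·M/p_2.
At p_1=9, p_2=14, M=24: x_2* = 2/3·24/14 = 1.1429.
At M' = 60: x_2* = 2.8571. Change: 2.8571 − 1.1429 = 1.7143.

Δx_2* = 1.7143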